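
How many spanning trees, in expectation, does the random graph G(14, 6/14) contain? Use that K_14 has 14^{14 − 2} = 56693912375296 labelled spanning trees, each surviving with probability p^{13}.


K_14 has 14^{14 − 2} = 56693912375296 labelled spanning trees.
For each such spanning tree H, let X_H = 1 if all 13 edges of H are present in G. Then P[X_H = 1] = p^{13} = (3/7)^{13} = 1594323/96889010407.
Summing the indicators: E[X] = Σ_H E[X_H] = 56693912375296 · p^{13} = 56693912375296 · 1594323/96889010407 = 6530347008/7.
Numerically: E[X] ≈ 9.329e+08.

E[X] = 56693912375296 · (3/7)^{13} = 6530347008/7 ≈ 9.329e+08.


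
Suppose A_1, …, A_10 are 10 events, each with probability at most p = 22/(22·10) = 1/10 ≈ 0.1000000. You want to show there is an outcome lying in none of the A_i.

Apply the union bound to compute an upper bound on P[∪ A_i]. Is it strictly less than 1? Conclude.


Union bound: P[∪_{i=1}^{10} A_i] ≤ Σ_i P[A_i] ≤ 10·p = 10·(1/10) = 1.
Numerically: 1 ≈ 1.0000000.
Is 1 < 1? NO.
Since the bound 1 is ≥ 1, the union bound is uninformative here; it does NOT by itself certify existence.

10·p = 1 ≈ 1.0000000; existence NOT certified by the union bound.


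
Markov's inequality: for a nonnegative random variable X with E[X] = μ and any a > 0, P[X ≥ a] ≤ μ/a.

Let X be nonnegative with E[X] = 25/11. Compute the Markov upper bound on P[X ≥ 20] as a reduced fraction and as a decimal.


μ = E[X] = 25/11, a = 20.
Markov: P[X ≥ 20] ≤ μ/a = (25/11)/20 = 5/44.
Numerically: ≈ 0.113636.
(Since a = 20 > μ = 2.272727, the bound 5/44 is < 1 and informative.)

P[X ≥ 20] ≤ 5/44 ≈ 0.113636.


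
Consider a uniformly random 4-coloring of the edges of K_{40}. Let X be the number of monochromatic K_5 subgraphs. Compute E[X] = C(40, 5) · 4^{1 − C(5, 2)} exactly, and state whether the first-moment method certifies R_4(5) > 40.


E[X] = C(40, 5) · 4^{1 − 10} = 658008 · 4^{−9} = 658008/262144.
As a reduced fraction: E[X] = 82251/32768 ≈ 2.510.
Is E[X] < 1? NO.
Since E[X] ≥ 1, the first-moment bound is inconclusive at n = 40; it does NOT by itself certify R_4(5) > 40.

E[X] = 82251/32768 ≈ 2.510; E[X] ≥ 1; first-moment method inconclusive here.


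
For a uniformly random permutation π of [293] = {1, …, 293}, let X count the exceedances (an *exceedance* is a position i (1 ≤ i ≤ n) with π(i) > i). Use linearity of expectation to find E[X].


Write X = Σ_{i=1}^{293} X_i, where X_i = 1_{π(i) > i}.
For each fixed i, π(i) is uniform over {1, …, 293} (marginal of a uniform permutation), so P[π(i) > i] = (n − i)/n. Summing: Σ_{i=1}^{293} (n − i)/n = (0 + 1 + … + 292)/293 = 293(293 − 1)/(2·293) = (293 − 1)/2.
Hence E[X] = Σ_{i=1}^{293} (293 − i)/293 = 146 ≈ 146.000000.

E[X] = 146 = 146.000000.


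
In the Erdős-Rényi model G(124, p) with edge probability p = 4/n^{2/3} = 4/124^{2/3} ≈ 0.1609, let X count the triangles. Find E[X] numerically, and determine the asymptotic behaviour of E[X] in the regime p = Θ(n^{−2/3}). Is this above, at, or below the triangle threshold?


Number of potential triangles: C(124, 3) = 310124.
Each occurs with probability p³ ≈ (0.1609)³ ≈ 4.162331e-03.
By linearity: E[X] = C(124, 3)·p³ ≈ 310124 · 4.162331e-03 ≈ 1290.8387.
Since α = 2/3 < 1, p = c/n^{2/3} ≫ 1/n is above the triangle threshold p ~ 1/n. Asymptotically E[X] ~ (c³/6)·n^{3(1−α)} = (4³/6)·n^{1} → ∞; triangles are abundant w.h.p.

E[X] ≈ 1290.8387; in regime p = Θ(1/n^{2/3}) E[X] diverges (above the triangle threshold p ~ 1/n).


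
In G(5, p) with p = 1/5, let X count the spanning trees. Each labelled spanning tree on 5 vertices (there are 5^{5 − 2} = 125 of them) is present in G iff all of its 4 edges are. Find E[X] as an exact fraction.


K_5 has 5^{5 − 2} = 125 labelled spanning trees.
For each such spanning tree H, let X_H = 1 if all 4 edges of H are present in G. Then P[X_H = 1] = p^{4} = (1/5)^{4} = 1/625.
By linearity: E[X] = Σ_H E[X_H] = 125 · p^{4} = 125 · 1/625 = 1/5.
Numerically: E[X] ≈ 0.2.

E[X] = 125 · (1/5)^{4} = 1/5 ≈ 0.2.


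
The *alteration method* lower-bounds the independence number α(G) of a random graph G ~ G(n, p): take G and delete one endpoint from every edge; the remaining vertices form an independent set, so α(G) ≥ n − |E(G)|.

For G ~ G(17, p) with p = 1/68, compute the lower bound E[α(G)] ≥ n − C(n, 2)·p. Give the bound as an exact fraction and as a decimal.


E[|E(G)|] = C(17, 2)·p = 136 · (1/68) = 2.
E[α(G)] ≥ n − E[|E(G)|] = 17 − 2 = 15.
Numerically: ≈ 15.00000.
(This is only a lower bound; the true E[α(G)] may be larger.)

E[α(G)] ≥ 15 ≈ 15.00000.


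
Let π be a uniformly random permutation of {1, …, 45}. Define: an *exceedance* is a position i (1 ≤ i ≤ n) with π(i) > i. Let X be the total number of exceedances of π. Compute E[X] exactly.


Write X = Σ_{i=1}^{45} X_i, where X_i = 1_{π(i) > i}.
For each fixed i, π(i) is uniform over {1, …, 45} (marginal of a uniform permutation), so P[π(i) > i] = (n − i)/n. Summing: Σ_{i=1}^{45} (n − i)/n = (0 + 1 + … + 44)/45 = 45(45 − 1)/(2·45) = (45 − 1)/2.
Hence E[X] = Σ_{i=1}^{45} (45 − i)/45 = 22 ≈ 22.000.

E[X] = 22 = 22.000.


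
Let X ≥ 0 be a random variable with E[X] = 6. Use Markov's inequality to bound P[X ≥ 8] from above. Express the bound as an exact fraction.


μ = E[X] = 6, a = 8.
Markov: P[X ≥ 8] ≤ μ/a = (6)/8 = 3/4.
Numerically: ≈ 0.750000.
(Since a = 8 > μ = 6.000000, the bound 3/4 is < 1 and informative.)

P[X ≥ 8] ≤ 3/4 ≈ 0.750000.


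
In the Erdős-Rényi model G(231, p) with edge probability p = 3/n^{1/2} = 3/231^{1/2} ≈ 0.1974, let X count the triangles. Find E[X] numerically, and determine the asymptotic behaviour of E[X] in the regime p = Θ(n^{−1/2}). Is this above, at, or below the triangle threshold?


Number of potential triangles: C(231, 3) = 2027795.
Each occurs with probability p³ ≈ (0.1974)³ ≈ 7.690344e-03.
By linearity: E[X] = C(231, 3)·p³ ≈ 2027795 · 7.690344e-03 ≈ 15594.4421.
Since α = 1/2 < 1, p = c/n^{1/2} ≫ 1/n is above the triangle threshold p ~ 1/n. Asymptotically E[X] ~ (c³/6)·n^{3(1−α)} = (3³/6)·n^{1.5} → ∞; triangles are abundant w.h.p.

E[X] ≈ 15594.4421; in regime p = Θ(1/n^{1/2}) E[X] diverges (above the triangle threshold p ~ 1/n).


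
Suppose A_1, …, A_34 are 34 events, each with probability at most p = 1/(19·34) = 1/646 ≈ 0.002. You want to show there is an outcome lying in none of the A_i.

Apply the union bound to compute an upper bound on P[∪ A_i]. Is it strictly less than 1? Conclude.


Union bound: P[∪_{i=1}^{34} A_i] ≤ Σ_i P[A_i] ≤ 34·p = 34·(1/646) = 1/19.
Numerically: 1/19 ≈ 0.053.
Is 1/19 < 1? YES.
Since P[∪ A_i] ≤ 1/19 < 1, the complement has P[∩ A_i^c] ≥ 1 − 1/19 = 18/19 > 0, so some outcome avoids every A_i.

34·p = 1/19 ≈ 0.053; existence CERTIFIED by the union bound.


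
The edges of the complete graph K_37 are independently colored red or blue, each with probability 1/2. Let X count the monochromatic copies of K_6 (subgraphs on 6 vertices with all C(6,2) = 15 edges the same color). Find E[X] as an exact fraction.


Let X = Σ_S X_S over the C(37, 6) = 2324784 subsets S of size 6, where X_S = 1 if the K_6 on S is monochromatic.
For a fixed S, the K_6 on S has C(6, 2) = 15 edges. P[all 15 edges red] = (1/2)^15, and likewise for blue, so P[monochromatic] = 2·(1/2)^15 = 2^{1 − 15} = 1/16384.
Summing: E[X] = C(37, 6) · 2^{1 − 15} = 2324784 · 1/16384 = 145299/1024.
Numerically: E[X] ≈ 141.894.

E[X] = C(37,6)·2^(1−C(6,2)) = 145299/1024 ≈ 141.894.


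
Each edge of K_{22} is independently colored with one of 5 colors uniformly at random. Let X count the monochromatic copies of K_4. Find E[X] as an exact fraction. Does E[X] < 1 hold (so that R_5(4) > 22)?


E[X] = C(22, 4) · 5^{1 − 6} = 7315 · 5^{−5} = 7315/3125.
As a reduced fraction: E[X] = 1463/625 ≈ 2.340800.
Is E[X] < 1? NO.
Since E[X] ≥ 1, the first-moment bound is inconclusive at n = 22; it does NOT by itself certify R_5(4) > 22.

E[X] = 1463/625 ≈ 2.340800; E[X] ≥ 1; first-moment method inconclusive here.


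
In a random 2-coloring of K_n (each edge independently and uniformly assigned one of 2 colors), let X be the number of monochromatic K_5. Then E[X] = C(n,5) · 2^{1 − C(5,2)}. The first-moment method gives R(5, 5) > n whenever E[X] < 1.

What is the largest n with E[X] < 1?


We need C(n, 5) · 2^{1 − 10} < 1, i.e. C(n, 5) < 2^{10 − 1} = 512.
Check values of n near the boundary:
  n = 5: C(5, 5) = 1; 1 < 512? YES
  n = 6: C(6, 5) = 6; 6 < 512? YES
  n = 7: C(7, 5) = 21; 21 < 512? YES
  n = 8: C(8, 5) = 56; 56 < 512? YES
  n = 9: C(9, 5) = 126; 126 < 512? YES
  n = 10: C(10, 5) = 252; 252 < 512? YES
  n = 11: C(11, 5) = 462; 462 < 512? YES
  n = 12: C(12, 5) = 792; 792 < 512? NO
  n = 13: C(13, 5) = 1287; 1287 < 512? NO
The largest n with C(n, 5) < 512 is n = 11 (where E[X] = 231/256 ≈ 0.902). Hence R(5, 5) > 11, i.e. R(5, 5) ≥ 12.

Largest n = 11; hence R(5, 5) > 11.


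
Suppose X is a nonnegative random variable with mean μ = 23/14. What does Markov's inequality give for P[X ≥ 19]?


μ = E[X] = 23/14, a = 19.
Markov: P[X ≥ 19] ≤ μ/a = (23/14)/19 = 23/266.
Numerically: ≈ 0.086.
(Since a = 19 > μ = 1.643, the bound 23/266 is < 1 and informative.)

P[X ≥ 19] ≤ 23/266 ≈ 0.086.


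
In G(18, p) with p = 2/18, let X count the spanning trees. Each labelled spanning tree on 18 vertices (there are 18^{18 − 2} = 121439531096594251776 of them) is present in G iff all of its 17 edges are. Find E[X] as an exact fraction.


K_18 has 18^{18 − 2} = 121439531096594251776 labelled spanning trees.
For each such spanning tree H, let X_H = 1 if all 17 edges of H are present in G. Then P[X_H = 1] = p^{17} = (1/9)^{17} = 1/16677181699666569.
By linearity: E[X] = Σ_H E[X_H] = 121439531096594251776 · p^{17} = 121439531096594251776 · 1/16677181699666569 = 65536/9.
Numerically: E[X] ≈ 7282.

E[X] = 121439531096594251776 · (1/9)^{17} = 65536/9 ≈ 7282.


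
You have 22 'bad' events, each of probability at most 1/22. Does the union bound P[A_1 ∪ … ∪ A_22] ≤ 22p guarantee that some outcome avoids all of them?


Union bound: P[∪_{i=1}^{22} A_i] ≤ Σ_i P[A_i] ≤ 22·p = 22·(1/22) = 1.
Numerically: 1 ≈ 1.000.
Is 1 < 1? NO.
Since the bound 1 is ≥ 1, the union bound is uninformative here; it does NOT by itself certify existence.

22·p = 1 ≈ 1.000; existence NOT certified by the union bound.


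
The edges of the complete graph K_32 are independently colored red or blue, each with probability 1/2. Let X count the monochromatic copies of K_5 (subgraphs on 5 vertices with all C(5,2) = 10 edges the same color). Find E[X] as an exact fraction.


Let X = Σ_S X_S over the C(32, 5) = 201376 subsets S of size 5, where X_S = 1 if the K_5 on S is monochromatic.
For a fixed S, the K_5 on S has C(5, 2) = 10 edges. P[all 10 edges red] = (1/2)^10, and likewise for blue, so P[monochromatic] = 2·(1/2)^10 = 2^{1 − 10} = 1/512.
By linearity of expectation: E[X] = C(32, 5) · 2^{1 − 10} = 201376 · 1/512 = 6293/16.
Numerically: E[X] ≈ 393.31250.

E[X] = C(32,5)·2^(1−C(5,2)) = 6293/16 ≈ 393.31250.


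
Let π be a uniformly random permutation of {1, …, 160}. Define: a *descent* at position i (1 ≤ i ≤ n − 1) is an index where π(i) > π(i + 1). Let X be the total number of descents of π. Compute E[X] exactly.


Write X = Σ X_I over i = 1, …, 159, with X_I the indicator of one descent.
There are 159 indicators.
For each fixed i, the pair (π(i), π(i+1)) is a uniformly random ordered pair of distinct values from {1, …, 160}; by symmetry P[π(i) > π(i+1)] = 1/2.
By linearity: E[X] = 159 · (1/2) = (160 − 1) · (1/2) = 159/2 ≈ 79.5000.

E[X] = 159/2 = 79.5000.


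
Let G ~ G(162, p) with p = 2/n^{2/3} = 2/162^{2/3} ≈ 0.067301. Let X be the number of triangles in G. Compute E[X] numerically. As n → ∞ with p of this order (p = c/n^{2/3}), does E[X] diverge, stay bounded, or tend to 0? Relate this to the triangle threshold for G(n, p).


Number of potential triangles: C(162, 3) = 695520.
Each occurs with probability p³ ≈ (0.067301)³ ≈ 3.0483158e-04.
By linearity: E[X] = C(162, 3)·p³ ≈ 695520 · 3.0483158e-04 ≈ 212.01646.
Since α = 2/3 < 1, p = c/n^{2/3} ≫ 1/n is above the triangle threshold p ~ 1/n. Asymptotically E[X] ~ (c³/6)·n^{3(1−α)} = (2³/6)·n^{1} → ∞; triangles are abundant w.h.p.

E[X] ≈ 212.01646; in regime p = Θ(1/n^{2/3}) E[X] diverges (above the triangle threshold p ~ 1/n).


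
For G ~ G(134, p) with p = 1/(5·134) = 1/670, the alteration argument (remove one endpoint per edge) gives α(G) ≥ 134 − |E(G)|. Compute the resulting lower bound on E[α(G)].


E[|E(G)|] = C(134, 2)·p = 8911 · (1/670) = 133/10.
E[α(G)] ≥ n − E[|E(G)|] = 134 − 133/10 = 1207/10.
Numerically: ≈ 120.7000.
(This is only a lower bound; the true E[α(G)] may be larger.)

E[α(G)] ≥ 1207/10 ≈ 120.7000.


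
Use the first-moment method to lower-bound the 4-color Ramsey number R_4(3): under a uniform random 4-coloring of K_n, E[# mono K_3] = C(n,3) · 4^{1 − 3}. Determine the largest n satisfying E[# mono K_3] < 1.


We need C(n, 3) · 4^{1 − 3} < 1, i.e. C(n, 3) < 4^{3 − 1} = 16.
Check values of n near the boundary:
  n = 3: C(3, 3) = 1; 1 < 16? YES
  n = 4: C(4, 3) = 4; 4 < 16? YES
  n = 5: C(5, 3) = 10; 10 < 16? YES
  n = 6: C(6, 3) = 20; 20 < 16? NO
The largest n with C(n, 3) < 16 is n = 5 (where E[X] = 5/8 ≈ 0.625000). Hence R_4(3) > 5, i.e. R_4(3) ≥ 6.

Largest n = 5; hence R_4(3) > 5.


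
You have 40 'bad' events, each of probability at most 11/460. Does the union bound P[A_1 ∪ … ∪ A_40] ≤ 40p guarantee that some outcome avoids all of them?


Union bound: P[∪_{i=1}^{40} A_i] ≤ Σ_i P[A_i] ≤ 40·p = 40·(11/460) = 22/23.
Numerically: 22/23 ≈ 0.957.
Is 22/23 < 1? YES.
Since P[∪ A_i] ≤ 22/23 < 1, the complement has P[∩ A_i^c] ≥ 1 − 22/23 = 1/23 > 0, so some outcome avoids every A_i.

40·p = 22/23 ≈ 0.957; existence CERTIFIED by the union bound.


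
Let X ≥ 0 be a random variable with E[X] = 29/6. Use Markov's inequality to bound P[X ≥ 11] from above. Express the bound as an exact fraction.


μ = E[X] = 29/6, a = 11.
Markov: P[X ≥ 11] ≤ μ/a = (29/6)/11 = 29/66.
Numerically: ≈ 0.439.
(Since a = 11 > μ = 4.833, the bound 29/66 is < 1 and informative.)

P[X ≥ 11] ≤ 29/66 ≈ 0.439.


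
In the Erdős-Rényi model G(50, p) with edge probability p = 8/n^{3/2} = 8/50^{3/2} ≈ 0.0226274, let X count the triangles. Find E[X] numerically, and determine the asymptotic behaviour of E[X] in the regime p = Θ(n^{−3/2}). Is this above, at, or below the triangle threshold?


Number of potential triangles: C(50, 3) = 19600.
Each occurs with probability p³ ≈ (0.0226274)³ ≈ 1.15852375e-05.
By linearity: E[X] = C(50, 3)·p³ ≈ 19600 · 1.15852375e-05 ≈ 0.227071.
Since α = 3/2 > 1, p = c/n^{3/2} = o(1/n) is below the triangle threshold p ~ 1/n. Asymptotically E[X] ~ (c³/6)·n^{3(1−α)} = (8³/6)·n^{-1.5} → 0, so by Markov's inequality G has no triangles w.h.p.

E[X] ≈ 0.227071; in regime p = Θ(1/n^{3/2}) E[X] tends to 0 (below the triangle threshold p ~ 1/n).


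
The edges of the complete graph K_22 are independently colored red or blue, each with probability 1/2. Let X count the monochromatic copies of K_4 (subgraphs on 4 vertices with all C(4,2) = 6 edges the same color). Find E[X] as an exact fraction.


Let X = Σ_S X_S over the C(22, 4) = 7315 subsets S of size 4, where X_S = 1 if the K_4 on S is monochromatic.
For a fixed S, the K_4 on S has C(4, 2) = 6 edges. P[all 6 edges red] = (1/2)^6, and likewise for blue, so P[monochromatic] = 2·(1/2)^6 = 2^{1 − 6} = 1/32.
By linearity of expectation: E[X] = C(22, 4) · 2^{1 − 6} = 7315 · 1/32 = 7315/32.
Numerically: E[X] ≈ 228.5938.

E[X] = C(22,4)·2^(1−C(4,2)) = 7315/32 ≈ 228.5938.


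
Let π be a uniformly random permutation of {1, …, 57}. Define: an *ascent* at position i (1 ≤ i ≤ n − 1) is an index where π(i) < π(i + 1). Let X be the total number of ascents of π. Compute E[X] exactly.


Write X = Σ X_I over i = 1, …, 56, with X_I the indicator of one ascent.
There are 56 indicators.
For each fixed i, the pair (π(i), π(i+1)) is a uniformly random ordered pair of distinct values from {1, …, 57}; by symmetry P[π(i) < π(i+1)] = 1/2.
By linearity: E[X] = 56 · (1/2) = (57 − 1) · (1/2) = 28 ≈ 28.000000.

E[X] = 28 = 28.000000.


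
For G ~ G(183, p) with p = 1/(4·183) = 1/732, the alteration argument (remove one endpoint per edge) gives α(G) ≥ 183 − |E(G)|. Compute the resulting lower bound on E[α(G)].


E[|E(G)|] = C(183, 2)·p = 16653 · (1/732) = 91/4.
E[α(G)] ≥ n − E[|E(G)|] = 183 − 91/4 = 641/4.
Numerically: ≈ 160.250.
(This is only a lower bound; the true E[α(G)] may be larger.)

E[α(G)] ≥ 641/4 ≈ 160.250.


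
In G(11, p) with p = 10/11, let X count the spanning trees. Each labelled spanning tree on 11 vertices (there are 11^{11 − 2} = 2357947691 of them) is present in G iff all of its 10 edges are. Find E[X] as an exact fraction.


K_11 has 11^{11 − 2} = 2357947691 labelled spanning trees.
For each such spanning tree H, let X_H = 1 if all 10 edges of H are present in G. Then P[X_H = 1] = p^{10} = (10/11)^{10} = 10000000000/25937424601.
By linearity of expectation: E[X] = Σ_H E[X_H] = 2357947691 · p^{10} = 2357947691 · 10000000000/25937424601 = 10000000000/11.
Numerically: E[X] ≈ 9.0909e+08.

E[X] = 2357947691 · (10/11)^{10} = 10000000000/11 ≈ 9.0909e+08.


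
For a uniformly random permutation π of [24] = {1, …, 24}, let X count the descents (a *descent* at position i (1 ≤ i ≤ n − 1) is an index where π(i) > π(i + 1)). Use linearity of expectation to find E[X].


Write X = Σ X_I over i = 1, …, 23, with X_I the indicator of one descent.
There are 23 indicators.
For each fixed i, the pair (π(i), π(i+1)) is a uniformly random ordered pair of distinct values from {1, …, 24}; by symmetry P[π(i) > π(i+1)] = 1/2.
By linearity: E[X] = 23 · (1/2) = (24 − 1) · (1/2) = 23/2 ≈ 11.500000.

E[X] = 23/2 = 11.500000.


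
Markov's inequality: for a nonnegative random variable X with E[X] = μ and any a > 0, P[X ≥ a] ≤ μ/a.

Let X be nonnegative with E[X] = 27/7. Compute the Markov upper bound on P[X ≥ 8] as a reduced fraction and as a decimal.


μ = E[X] = 27/7, a = 8.
Markov: P[X ≥ 8] ≤ μ/a = (27/7)/8 = 27/56.
Numerically: ≈ 0.482.
(Since a = 8 > μ = 3.857, the bound 27/56 is < 1 and informative.)

P[X ≥ 8] ≤ 27/56 ≈ 0.482.


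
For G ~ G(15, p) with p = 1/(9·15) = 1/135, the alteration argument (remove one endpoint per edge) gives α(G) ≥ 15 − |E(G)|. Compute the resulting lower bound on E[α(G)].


E[|E(G)|] = C(15, 2)·p = 105 · (1/135) = 7/9.
E[α(G)] ≥ n − E[|E(G)|] = 15 − 7/9 = 128/9.
Numerically: ≈ 14.222222.
(This is only a lower bound; the true E[α(G)] may be larger.)

E[α(G)] ≥ 128/9 ≈ 14.222222.


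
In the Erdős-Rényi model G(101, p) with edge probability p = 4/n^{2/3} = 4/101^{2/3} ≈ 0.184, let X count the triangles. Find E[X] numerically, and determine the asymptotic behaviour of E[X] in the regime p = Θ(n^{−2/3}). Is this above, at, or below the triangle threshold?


Number of potential triangles: C(101, 3) = 166650.
Each occurs with probability p³ ≈ (0.184)³ ≈ 6.27389e-03.
By linearity: E[X] = C(101, 3)·p³ ≈ 166650 · 6.27389e-03 ≈ 1045.545.
Since α = 2/3 < 1, p = c/n^{2/3} ≫ 1/n is above the triangle threshold p ~ 1/n. Asymptotically E[X] ~ (c³/6)·n^{3(1−α)} = (4³/6)·n^{1} → ∞; triangles are abundant w.h.p.

E[X] ≈ 1045.545; in regime p = Θ(1/n^{2/3}) E[X] diverges (above the triangle threshold p ~ 1/n).


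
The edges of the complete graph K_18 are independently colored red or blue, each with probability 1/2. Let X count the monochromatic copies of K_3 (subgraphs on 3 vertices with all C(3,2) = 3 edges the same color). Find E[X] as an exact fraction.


Let X = Σ_S X_S over the C(18, 3) = 816 subsets S of size 3, where X_S = 1 if the K_3 on S is monochromatic.
For a fixed S, the K_3 on S has C(3, 2) = 3 edges. P[all 3 edges red] = (1/2)^3, and likewise for blue, so P[monochromatic] = 2·(1/2)^3 = 2^{1 − 3} = 1/4.
By linearity: E[X] = C(18, 3) · 2^{1 − 3} = 816 · 1/4 = 204.
Numerically: E[X] ≈ 204.000000.

E[X] = C(18,3)·2^(1−C(3,2)) = 204 ≈ 204.000000.


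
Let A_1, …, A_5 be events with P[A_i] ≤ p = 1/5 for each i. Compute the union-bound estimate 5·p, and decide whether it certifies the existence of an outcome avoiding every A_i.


Union bound: P[∪_{i=1}^{5} A_i] ≤ Σ_i P[A_i] ≤ 5·p = 5·(1/5) = 1.
Numerically: 1 ≈ 1.000000.
Is 1 < 1? NO.
Since the bound 1 is ≥ 1, the union bound is uninformative here; it does NOT by itself certify existence.

5·p = 1 ≈ 1.000000; existence NOT certified by the union bound.


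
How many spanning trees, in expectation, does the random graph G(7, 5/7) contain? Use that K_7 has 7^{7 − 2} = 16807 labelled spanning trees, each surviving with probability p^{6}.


K_7 has 7^{7 − 2} = 16807 labelled spanning trees.
For each such spanning tree H, let X_H = 1 if all 6 edges of H are present in G. Then P[X_H = 1] = p^{6} = (5/7)^{6} = 15625/117649.
By linearity of expectation: E[X] = Σ_H E[X_H] = 16807 · p^{6} = 16807 · 15625/117649 = 15625/7.
Numerically: E[X] ≈ 2232.

E[X] = 16807 · (5/7)^{6} = 15625/7 ≈ 2232.


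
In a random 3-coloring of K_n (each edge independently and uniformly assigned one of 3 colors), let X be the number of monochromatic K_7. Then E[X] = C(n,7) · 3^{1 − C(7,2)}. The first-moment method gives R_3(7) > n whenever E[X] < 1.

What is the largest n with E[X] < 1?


We need C(n, 7) · 3^{1 − 21} < 1, i.e. C(n, 7) < 3^{21 − 1} = 3486784401.
Check values of n near the boundary:
  n = 78: C(78, 7) = 2641902120; 2641902120 < 3486784401? YES
  n = 79: C(79, 7) = 2898753715; 2898753715 < 3486784401? YES
  n = 80: C(80, 7) = 3176716400; 3176716400 < 3486784401? YES
  n = 81: C(81, 7) = 3477216600; 3477216600 < 3486784401? YES
  n = 82: C(82, 7) = 3801756816; 3801756816 < 3486784401? NO
  n = 83: C(83, 7) = 4151918628; 4151918628 < 3486784401? NO
The largest n with C(n, 7) < 3486784401 is n = 81 (where E[X] = 42928600/43046721 ≈ 0.9973). Hence R_3(7) > 81, i.e. R_3(7) ≥ 82.

Largest n = 81; hence R_3(7) > 81.


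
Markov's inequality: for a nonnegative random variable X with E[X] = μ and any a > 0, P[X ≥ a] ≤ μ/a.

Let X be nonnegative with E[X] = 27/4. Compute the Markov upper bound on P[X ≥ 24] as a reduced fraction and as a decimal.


μ = E[X] = 27/4, a = 24.
Markov: P[X ≥ 24] ≤ μ/a = (27/4)/24 = 9/32.
Numerically: ≈ 0.28125.
(Since a = 24 > μ = 6.75000, the bound 9/32 is < 1 and informative.)

P[X ≥ 24] ≤ 9/32 ≈ 0.28125.


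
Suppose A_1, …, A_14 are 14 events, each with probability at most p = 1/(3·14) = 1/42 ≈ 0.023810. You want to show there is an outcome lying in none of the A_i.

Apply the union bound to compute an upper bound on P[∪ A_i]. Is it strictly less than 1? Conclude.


Union bound: P[∪_{i=1}^{14} A_i] ≤ Σ_i P[A_i] ≤ 14·p = 14·(1/42) = 1/3.
Numerically: 1/3 ≈ 0.333333.
Is 1/3 < 1? YES.
Since P[∪ A_i] ≤ 1/3 < 1, the complement has P[∩ A_i^c] ≥ 1 − 1/3 = 2/3 > 0, so some outcome avoids every A_i.

14·p = 1/3 ≈ 0.333333; existence CERTIFIED by the union bound.


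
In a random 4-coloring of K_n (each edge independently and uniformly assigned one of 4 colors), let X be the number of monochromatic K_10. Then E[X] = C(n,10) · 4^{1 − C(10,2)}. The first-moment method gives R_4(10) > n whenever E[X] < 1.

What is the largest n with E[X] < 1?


We need C(n, 10) · 4^{1 − 45} < 1, i.e. C(n, 10) < 4^{45 − 1} = 309485009821345068724781056.
Check values of n near the boundary:
  n = 2022: C(2022, 10) = 307870445231474093395937796; 307870445231474093395937796 < 309485009821345068724781056? YES
  n = 2023: C(2023, 10) = 309399856285778485315440716; 309399856285778485315440716 < 309485009821345068724781056? YES
  n = 2024: C(2024, 10) = 310936101848269937576192656; 310936101848269937576192656 < 309485009821345068724781056? NO
  n = 2025: C(2025, 10) = 312479209053472269772600560; 312479209053472269772600560 < 309485009821345068724781056? NO
  n = 2026: C(2026, 10) = 314029205130126398094885285; 314029205130126398094885285 < 309485009821345068724781056? NO
The largest n with C(n, 10) < 309485009821345068724781056 is n = 2023 (where E[X] = 77349964071444621328860179/77371252455336267181195264 ≈ 0.9997249). Hence R_4(10) > 2023, i.e. R_4(10) ≥ 2024.

Largest n = 2023; hence R_4(10) > 2023.


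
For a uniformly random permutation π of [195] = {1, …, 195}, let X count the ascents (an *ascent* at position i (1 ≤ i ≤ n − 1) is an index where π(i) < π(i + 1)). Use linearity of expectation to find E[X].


Write X = Σ X_I over i = 1, …, 194, with X_I the indicator of one ascent.
There are 194 indicators.
For each fixed i, the pair (π(i), π(i+1)) is a uniformly random ordered pair of distinct values from {1, …, 195}; by symmetry P[π(i) < π(i+1)] = 1/2.
By linearity: E[X] = 194 · (1/2) = (195 − 1) · (1/2) = 97 ≈ 97.00000.

E[X] = 97 = 97.00000.


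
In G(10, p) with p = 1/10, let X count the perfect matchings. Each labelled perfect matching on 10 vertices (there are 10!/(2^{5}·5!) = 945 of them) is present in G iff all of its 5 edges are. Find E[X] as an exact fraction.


K_10 has 10!/(2^{5}·5!) = 945 labelled perfect matchings.
For each such perfect matching H, let X_H = 1 if all 5 edges of H are present in G. Then P[X_H = 1] = p^{5} = (1/10)^{5} = 1/100000.
By linearity of expectation: E[X] = Σ_H E[X_H] = 945 · p^{5} = 945 · 1/100000 = 189/20000.
Numerically: E[X] ≈ 0.00945.

E[X] = 945 · (1/10)^{5} = 189/20000 ≈ 0.00945.


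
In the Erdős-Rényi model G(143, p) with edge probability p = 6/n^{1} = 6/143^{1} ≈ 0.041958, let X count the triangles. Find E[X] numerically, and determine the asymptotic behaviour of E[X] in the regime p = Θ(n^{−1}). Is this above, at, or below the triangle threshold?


Number of potential triangles: C(143, 3) = 477191.
Each occurs with probability p³ ≈ (0.041958)³ ≈ 7.38661798e-05.
By linearity: E[X] = C(143, 3)·p³ ≈ 477191 · 7.38661798e-05 ≈ 35.248276.
Here α = 1, so p = 6/n is exactly at the triangle threshold p ~ 1/n. Asymptotically E[X] → c³/6 = 6³/6 = 36 ≈ 36.000000, a bounded constant. In this regime the triangle count is asymptotically Poisson(c³/6).

E[X] ≈ 35.248276; in regime p = Θ(1/n^{1}) E[X] stays bounded (at the triangle threshold p ~ 1/n).


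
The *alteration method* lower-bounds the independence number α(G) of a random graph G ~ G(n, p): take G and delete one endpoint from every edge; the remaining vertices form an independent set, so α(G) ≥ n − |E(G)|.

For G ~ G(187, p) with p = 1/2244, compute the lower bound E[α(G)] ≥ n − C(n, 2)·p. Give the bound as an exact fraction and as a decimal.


E[|E(G)|] = C(187, 2)·p = 17391 · (1/2244) = 31/4.
E[α(G)] ≥ n − E[|E(G)|] = 187 − 31/4 = 717/4.
Numerically: ≈ 179.25000.
(This is only a lower bound; the true E[α(G)] may be larger.)

E[α(G)] ≥ 717/4 ≈ 179.25000.


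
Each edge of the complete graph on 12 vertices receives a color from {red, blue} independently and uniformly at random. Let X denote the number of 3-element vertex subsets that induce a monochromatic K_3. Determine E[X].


Let X = Σ_S X_S over the C(12, 3) = 220 subsets S of size 3, where X_S = 1 if the K_3 on S is monochromatic.
For a fixed S, the K_3 on S has C(3, 2) = 3 edges. P[all 3 edges red] = (1/2)^3, and likewise for blue, so P[monochromatic] = 2·(1/2)^3 = 2^{1 − 3} = 1/4.
Summing: E[X] = C(12, 3) · 2^{1 − 3} = 220 · 1/4 = 55.
Numerically: E[X] ≈ 55.00000.

E[X] = C(12,3)·2^(1−C(3,2)) = 55 ≈ 55.00000.


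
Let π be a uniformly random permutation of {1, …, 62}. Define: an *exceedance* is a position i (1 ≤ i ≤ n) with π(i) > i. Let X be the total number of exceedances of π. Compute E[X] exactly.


Write X = Σ_{i=1}^{62} X_i, where X_i = 1_{π(i) > i}.
For each fixed i, π(i) is uniform over {1, …, 62} (marginal of a uniform permutation), so P[π(i) > i] = (n − i)/n. Summing: Σ_{i=1}^{62} (n − i)/n = (0 + 1 + … + 61)/62 = 62(62 − 1)/(2·62) = (62 − 1)/2.
Hence E[X] = Σ_{i=1}^{62} (62 − i)/62 = 61/2 ≈ 30.50000.

E[X] = 61/2 = 30.50000.


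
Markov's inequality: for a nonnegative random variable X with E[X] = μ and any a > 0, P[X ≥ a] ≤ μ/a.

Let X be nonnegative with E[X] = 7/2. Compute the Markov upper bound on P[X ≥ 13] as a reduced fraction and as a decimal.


μ = E[X] = 7/2, a = 13.
Markov: P[X ≥ 13] ≤ μ/a = (7/2)/13 = 7/26.
Numerically: ≈ 0.26923.
(Since a = 13 > μ = 3.50000, the bound 7/26 is < 1 and informative.)

P[X ≥ 13] ≤ 7/26 ≈ 0.26923.


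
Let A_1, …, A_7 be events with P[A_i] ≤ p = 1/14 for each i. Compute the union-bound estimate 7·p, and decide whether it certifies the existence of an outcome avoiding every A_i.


Union bound: P[∪_{i=1}^{7} A_i] ≤ Σ_i P[A_i] ≤ 7·p = 7·(1/14) = 1/2.
Numerically: 1/2 ≈ 0.50000.
Is 1/2 < 1? YES.
Since P[∪ A_i] ≤ 1/2 < 1, the complement has P[∩ A_i^c] ≥ 1 − 1/2 = 1/2 > 0, so some outcome avoids every A_i.

7·p = 1/2 ≈ 0.50000; existence CERTIFIED by the union bound.


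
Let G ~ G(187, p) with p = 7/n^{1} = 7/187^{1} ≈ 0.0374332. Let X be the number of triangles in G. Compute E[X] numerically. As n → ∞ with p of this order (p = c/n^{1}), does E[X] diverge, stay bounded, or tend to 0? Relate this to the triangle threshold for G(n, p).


Number of potential triangles: C(187, 3) = 1072445.
Each occurs with probability p³ ≈ (0.0374332)³ ≈ 5.24528754e-05.
By linearity: E[X] = C(187, 3)·p³ ≈ 1072445 · 5.24528754e-05 ≈ 56.252824.
Here α = 1, so p = 7/n is exactly at the triangle threshold p ~ 1/n. Asymptotically E[X] → c³/6 = 7³/6 = 343/6 ≈ 57.166667, a bounded constant. In this regime the triangle count is asymptotically Poisson(c³/6).

E[X] ≈ 56.252824; in regime p = Θ(1/n^{1}) E[X] stays bounded (at the triangle threshold p ~ 1/n).


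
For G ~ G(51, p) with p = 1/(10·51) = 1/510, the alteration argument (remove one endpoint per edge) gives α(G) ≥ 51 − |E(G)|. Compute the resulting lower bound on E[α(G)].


E[|E(G)|] = C(51, 2)·p = 1275 · (1/510) = 5/2.
E[α(G)] ≥ n − E[|E(G)|] = 51 − 5/2 = 97/2.
Numerically: ≈ 48.5000.
(This is only a lower bound; the true E[α(G)] may be larger.)

E[α(G)] ≥ 97/2 ≈ 48.5000.


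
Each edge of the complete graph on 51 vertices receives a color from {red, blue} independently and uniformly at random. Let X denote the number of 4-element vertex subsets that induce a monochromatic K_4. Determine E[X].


Let X = Σ_S X_S over the C(51, 4) = 249900 subsets S of size 4, where X_S = 1 if the K_4 on S is monochromatic.
For a fixed S, the K_4 on S has C(4, 2) = 6 edges. P[all 6 edges red] = (1/2)^6, and likewise for blue, so P[monochromatic] = 2·(1/2)^6 = 2^{1 − 6} = 1/32.
By linearity: E[X] = C(51, 4) · 2^{1 − 6} = 249900 · 1/32 = 62475/8.
Numerically: E[X] ≈ 7809.37500.

E[X] = C(51,4)·2^(1−C(4,2)) = 62475/8 ≈ 7809.37500.


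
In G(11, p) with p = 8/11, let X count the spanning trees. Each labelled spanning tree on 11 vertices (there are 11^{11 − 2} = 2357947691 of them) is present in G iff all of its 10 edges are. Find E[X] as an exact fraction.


K_11 has 11^{11 − 2} = 2357947691 labelled spanning trees.
For each such spanning tree H, let X_H = 1 if all 10 edges of H are present in G. Then P[X_H = 1] = p^{10} = (8/11)^{10} = 1073741824/25937424601.
By linearity: E[X] = Σ_H E[X_H] = 2357947691 · p^{10} = 2357947691 · 1073741824/25937424601 = 1073741824/11.
Numerically: E[X] ≈ 9.761e+07.

E[X] = 2357947691 · (8/11)^{10} = 1073741824/11 ≈ 9.761e+07.


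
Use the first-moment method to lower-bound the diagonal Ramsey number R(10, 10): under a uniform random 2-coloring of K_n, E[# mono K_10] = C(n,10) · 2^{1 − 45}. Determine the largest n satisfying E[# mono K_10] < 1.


We need C(n, 10) · 2^{1 − 45} < 1, i.e. C(n, 10) < 2^{45 − 1} = 17592186044416.
Check values of n near the boundary:
  n = 94: C(94, 10) = 9041256841903; 9041256841903 < 17592186044416? YES
  n = 95: C(95, 10) = 10104934117421; 10104934117421 < 17592186044416? YES
  n = 96: C(96, 10) = 11279926456656; 11279926456656 < 17592186044416? YES
  n = 97: C(97, 10) = 12576469727536; 12576469727536 < 17592186044416? YES
  n = 98: C(98, 10) = 14005614014756; 14005614014756 < 17592186044416? YES
  n = 99: C(99, 10) = 15579278510796; 15579278510796 < 17592186044416? YES
  n = 100: C(100, 10) = 17310309456440; 17310309456440 < 17592186044416? YES
  n = 101: C(101, 10) = 19212541264840; 19212541264840 < 17592186044416? NO
  n = 102: C(102, 10) = 21300860967540; 21300860967540 < 17592186044416? NO
The largest n with C(n, 10) < 17592186044416 is n = 100 (where E[X] = 2163788682055/2199023255552 ≈ 0.9840). Hence R(10, 10) > 100, i.e. R(10, 10) ≥ 101.

Largest n = 100; hence R(10, 10) > 100.


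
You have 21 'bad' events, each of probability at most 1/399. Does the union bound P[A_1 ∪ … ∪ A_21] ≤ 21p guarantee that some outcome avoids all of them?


Union bound: P[∪_{i=1}^{21} A_i] ≤ Σ_i P[A_i] ≤ 21·p = 21·(1/399) = 1/19.
Numerically: 1/19 ≈ 0.052632.
Is 1/19 < 1? YES.
Since P[∪ A_i] ≤ 1/19 < 1, the complement has P[∩ A_i^c] ≥ 1 − 1/19 = 18/19 > 0, so some outcome avoids every A_i.

21·p = 1/19 ≈ 0.052632; existence CERTIFIED by the union bound.


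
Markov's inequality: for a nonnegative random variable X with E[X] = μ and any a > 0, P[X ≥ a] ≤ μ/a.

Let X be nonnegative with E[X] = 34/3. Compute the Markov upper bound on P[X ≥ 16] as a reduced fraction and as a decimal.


μ = E[X] = 34/3, a = 16.
Markov: P[X ≥ 16] ≤ μ/a = (34/3)/16 = 17/24.
Numerically: ≈ 0.708.
(Since a = 16 > μ = 11.333, the bound 17/24 is < 1 and informative.)

P[X ≥ 16] ≤ 17/24 ≈ 0.708.


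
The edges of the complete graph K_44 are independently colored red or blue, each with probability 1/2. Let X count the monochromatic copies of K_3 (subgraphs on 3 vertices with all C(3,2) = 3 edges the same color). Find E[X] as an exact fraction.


Let X = Σ_S X_S over the C(44, 3) = 13244 subsets S of size 3, where X_S = 1 if the K_3 on S is monochromatic.
For a fixed S, the K_3 on S has C(3, 2) = 3 edges. P[all 3 edges red] = (1/2)^3, and likewise for blue, so P[monochromatic] = 2·(1/2)^3 = 2^{1 − 3} = 1/4.
By linearity: E[X] = C(44, 3) · 2^{1 − 3} = 13244 · 1/4 = 3311.
Numerically: E[X] ≈ 3311.00000.

E[X] = C(44,3)·2^(1−C(3,2)) = 3311 ≈ 3311.00000.


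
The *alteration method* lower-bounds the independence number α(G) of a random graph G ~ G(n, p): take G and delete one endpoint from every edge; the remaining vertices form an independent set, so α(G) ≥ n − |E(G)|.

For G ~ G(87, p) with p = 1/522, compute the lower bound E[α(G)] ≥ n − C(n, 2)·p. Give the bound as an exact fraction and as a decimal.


E[|E(G)|] = C(87, 2)·p = 3741 · (1/522) = 43/6.
E[α(G)] ≥ n − E[|E(G)|] = 87 − 43/6 = 479/6.
Numerically: ≈ 79.833333.
(This is only a lower bound; the true E[α(G)] may be larger.)

E[α(G)] ≥ 479/6 ≈ 79.833333.


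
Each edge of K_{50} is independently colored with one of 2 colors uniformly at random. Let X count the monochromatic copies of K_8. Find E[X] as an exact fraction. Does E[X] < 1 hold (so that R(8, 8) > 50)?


E[X] = C(50, 8) · 2^{1 − 28} = 536878650 · 2^{−27} = 536878650/134217728.
As a reduced fraction: E[X] = 268439325/67108864 ≈ 4.000058.
Is E[X] < 1? NO.
Since E[X] ≥ 1, the first-moment bound is inconclusive at n = 50; it does NOT by itself certify R(8, 8) > 50.

E[X] = 268439325/67108864 ≈ 4.000058; E[X] ≥ 1; first-moment method inconclusive here.


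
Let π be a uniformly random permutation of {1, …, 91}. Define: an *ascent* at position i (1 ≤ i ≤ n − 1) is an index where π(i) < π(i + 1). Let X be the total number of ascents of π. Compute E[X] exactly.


Write X = Σ X_I over i = 1, …, 90, with X_I the indicator of one ascent.
There are 90 indicators.
For each fixed i, the pair (π(i), π(i+1)) is a uniformly random ordered pair of distinct values from {1, …, 91}; by symmetry P[π(i) < π(i+1)] = 1/2.
By linearity: E[X] = 90 · (1/2) = (91 − 1) · (1/2) = 45 ≈ 45.00000.

E[X] = 45 = 45.00000.


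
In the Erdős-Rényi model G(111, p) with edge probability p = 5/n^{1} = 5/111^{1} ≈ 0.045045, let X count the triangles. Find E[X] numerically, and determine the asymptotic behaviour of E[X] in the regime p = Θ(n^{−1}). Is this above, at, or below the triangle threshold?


Number of potential triangles: C(111, 3) = 221815.
Each occurs with probability p³ ≈ (0.045045)³ ≈ 9.13989227e-05.
By linearity: E[X] = C(111, 3)·p³ ≈ 221815 · 9.13989227e-05 ≈ 20.273652.
Here α = 1, so p = 5/n is exactly at the triangle threshold p ~ 1/n. Asymptotically E[X] → c³/6 = 5³/6 = 125/6 ≈ 20.833333, a bounded constant. In this regime the triangle count is asymptotically Poisson(c³/6).

E[X] ≈ 20.273652; in regime p = Θ(1/n^{1}) E[X] stays bounded (at the triangle threshold p ~ 1/n).


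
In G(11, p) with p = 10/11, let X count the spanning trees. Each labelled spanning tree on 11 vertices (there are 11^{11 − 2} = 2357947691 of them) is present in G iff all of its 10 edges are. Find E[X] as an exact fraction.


K_11 has 11^{11 − 2} = 2357947691 labelled spanning trees.
For each such spanning tree H, let X_H = 1 if all 10 edges of H are present in G. Then P[X_H = 1] = p^{10} = (10/11)^{10} = 10000000000/25937424601.
By linearity of expectation: E[X] = Σ_H E[X_H] = 2357947691 · p^{10} = 2357947691 · 10000000000/25937424601 = 10000000000/11.
Numerically: E[X] ≈ 9.09e+08.

E[X] = 2357947691 · (10/11)^{10} = 10000000000/11 ≈ 9.09e+08.


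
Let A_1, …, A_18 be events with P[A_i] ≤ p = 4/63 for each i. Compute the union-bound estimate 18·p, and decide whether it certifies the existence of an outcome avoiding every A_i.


Union bound: P[∪_{i=1}^{18} A_i] ≤ Σ_i P[A_i] ≤ 18·p = 18·(4/63) = 8/7.
Numerically: 8/7 ≈ 1.142857.
Is 8/7 < 1? NO.
Since the bound 8/7 is ≥ 1, the union bound is uninformative here; it does NOT by itself certify existence.

18·p = 8/7 ≈ 1.142857; existence NOT certified by the union bound.


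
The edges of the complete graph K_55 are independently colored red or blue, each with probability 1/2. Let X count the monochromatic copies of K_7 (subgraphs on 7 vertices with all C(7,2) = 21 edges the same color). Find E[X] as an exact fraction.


Let X = Σ_S X_S over the C(55, 7) = 202927725 subsets S of size 7, where X_S = 1 if the K_7 on S is monochromatic.
For a fixed S, the K_7 on S has C(7, 2) = 21 edges. P[all 21 edges red] = (1/2)^21, and likewise for blue, so P[monochromatic] = 2·(1/2)^21 = 2^{1 − 21} = 1/1048576.
Summing: E[X] = C(55, 7) · 2^{1 − 21} = 202927725 · 1/1048576 = 202927725/1048576.
Numerically: E[X] ≈ 193.527.

E[X] = C(55,7)·2^(1−C(7,2)) = 202927725/1048576 ≈ 193.527.


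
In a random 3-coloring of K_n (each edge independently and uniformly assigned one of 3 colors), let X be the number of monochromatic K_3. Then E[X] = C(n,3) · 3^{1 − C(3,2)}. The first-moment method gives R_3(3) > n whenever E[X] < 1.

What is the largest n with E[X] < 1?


We need C(n, 3) · 3^{1 − 3} < 1, i.e. C(n, 3) < 3^{3 − 1} = 9.
Check values of n near the boundary:
  n = 3: C(3, 3) = 1; 1 < 9? YES
  n = 4: C(4, 3) = 4; 4 < 9? YES
  n = 5: C(5, 3) = 10; 10 < 9? NO
The largest n with C(n, 3) < 9 is n = 4 (where E[X] = 4/9 ≈ 0.444444). Hence R_3(3) > 4, i.e. R_3(3) ≥ 5.

Largest n = 4; hence R_3(3) > 4.


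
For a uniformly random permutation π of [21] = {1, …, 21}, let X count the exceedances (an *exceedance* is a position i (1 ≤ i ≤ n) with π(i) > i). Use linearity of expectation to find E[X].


Write X = Σ_{i=1}^{21} X_i, where X_i = 1_{π(i) > i}.
For each fixed i, π(i) is uniform over {1, …, 21} (marginal of a uniform permutation), so P[π(i) > i] = (n − i)/n. Summing: Σ_{i=1}^{21} (n − i)/n = (0 + 1 + … + 20)/21 = 21(21 − 1)/(2·21) = (21 − 1)/2.
Hence E[X] = Σ_{i=1}^{21} (21 − i)/21 = 10 ≈ 10.0000.

E[X] = 10 = 10.0000.
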